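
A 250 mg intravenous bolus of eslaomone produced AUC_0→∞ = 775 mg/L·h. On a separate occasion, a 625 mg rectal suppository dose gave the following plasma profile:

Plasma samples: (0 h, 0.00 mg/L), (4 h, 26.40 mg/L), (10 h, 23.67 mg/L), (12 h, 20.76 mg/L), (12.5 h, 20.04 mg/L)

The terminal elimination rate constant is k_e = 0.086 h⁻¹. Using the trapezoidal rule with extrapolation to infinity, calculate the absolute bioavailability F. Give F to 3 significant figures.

Trapezoidal AUC_0→12.5 (rectal suppository):
  [0→4]: (0.00+26.40)/2 × 4 = 52.8
  [4→10]: (26.40+23.67)/2 × 6 = 150.21
  [10→12]: (23.67+20.76)/2 × 2 = 44.43
  [12→12.5]: (20.76+20.04)/2 × 0.5 = 10.2
  Sum = 257.64 mg/L·h
Tail: C_last/k_e = 20.04/0.086 = 233.023
AUC_0→∞ (rectal suppository) = 257.64 + 233.023 = 490.663 mg/L·h
F = (AUC_ev/D_ev)/(AUC_iv/D_iv) = (490.663/625)/(775/250) = 0.7850608/3.1 = 0.2532

F = 0.253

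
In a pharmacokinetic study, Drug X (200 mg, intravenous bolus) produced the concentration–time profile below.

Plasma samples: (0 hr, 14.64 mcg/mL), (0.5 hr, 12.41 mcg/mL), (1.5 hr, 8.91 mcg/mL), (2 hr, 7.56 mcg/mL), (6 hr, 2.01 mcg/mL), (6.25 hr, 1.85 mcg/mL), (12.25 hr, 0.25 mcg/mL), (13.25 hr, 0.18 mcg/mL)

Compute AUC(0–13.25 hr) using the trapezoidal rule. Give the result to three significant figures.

Trapezoidal AUC_0→13.25:
  [0→0.5]: (14.64+12.41)/2 × 0.5 = 6.7625
  [0.5→1.5]: (12.41+8.91)/2 × 1 = 10.66
  [1.5→2]: (8.91+7.56)/2 × 0.5 = 4.1175
  [2→6]: (7.56+2.01)/2 × 4 = 19.14
  [6→6.25]: (2.01+1.85)/2 × 0.25 = 0.4825
  [6.25→12.25]: (1.85+0.25)/2 × 6 = 6.3
  [12.25→13.25]: (0.25+0.18)/2 × 1 = 0.215
  Sum = 47.6775 mcg/mL·hr

AUC = 47.7 mcg/mL·hr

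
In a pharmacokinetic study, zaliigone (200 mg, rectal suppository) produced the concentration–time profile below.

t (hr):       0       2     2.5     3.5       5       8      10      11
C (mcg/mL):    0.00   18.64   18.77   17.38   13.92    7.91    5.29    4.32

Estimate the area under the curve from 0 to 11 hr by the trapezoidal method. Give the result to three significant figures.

Trapezoidal AUC_0→11:
  [0→2]: (0.00+18.64)/2 × 2 = 18.64
  [2→2.5]: (18.64+18.77)/2 × 0.5 = 9.3525
  [2.5→3.5]: (18.77+17.38)/2 × 1 = 18.075
  [3.5→5]: (17.38+13.92)/2 × 1.5 = 23.475
  [5→8]: (13.92+7.91)/2 × 3 = 32.745
  [8→10]: (7.91+5.29)/2 × 2 = 13.2
  [10→11]: (5.29+4.32)/2 × 1 = 4.805
  Sum = 120.2925 mcg/mL·hr

AUC = 120 mcg/mL·hr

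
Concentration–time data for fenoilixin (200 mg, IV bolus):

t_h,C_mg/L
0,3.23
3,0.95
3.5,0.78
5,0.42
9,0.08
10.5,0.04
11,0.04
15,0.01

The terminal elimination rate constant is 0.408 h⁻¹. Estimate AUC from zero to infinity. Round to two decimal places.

AUC = 8.84 mg/L·h

Trapezoidal AUC_0→15:
  [0→3]: (3.23+0.95)/2 × 3 = 6.27
  [3→3.5]: (0.95+0.78)/2 × 0.5 = 0.4325
  [3.5→5]: (0.78+0.42)/2 × 1.5 = 0.9
  [5→9]: (0.42+0.08)/2 × 4 = 1.0
  [9→10.5]: (0.08+0.04)/2 × 1.5 = 0.09
  [10.5→11]: (0.04+0.04)/2 × 0.5 = 0.02
  [11→15]: (0.04+0.01)/2 × 4 = 0.1
  Sum = 8.8125 mg/L·h
Extrapolated tail: C_last / k_e = 0.01 / 0.408 = 0.025
AUC_0→∞ = 8.8125 + 0.025 = 8.8375 mg/L·h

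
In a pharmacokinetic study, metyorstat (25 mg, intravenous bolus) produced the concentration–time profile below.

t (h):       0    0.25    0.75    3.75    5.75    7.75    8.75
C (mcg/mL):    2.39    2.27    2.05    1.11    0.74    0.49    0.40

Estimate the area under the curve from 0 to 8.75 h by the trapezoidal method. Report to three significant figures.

Trapezoidal AUC_0→8.75:
  [0→0.25]: (2.39+2.27)/2 × 0.25 = 0.5825
  [0.25→0.75]: (2.27+2.05)/2 × 0.5 = 1.08
  [0.75→3.75]: (2.05+1.11)/2 × 3 = 4.74
  [3.75→5.75]: (1.11+0.74)/2 × 2 = 1.85
  [5.75→7.75]: (0.74+0.49)/2 × 2 = 1.23
  [7.75→8.75]: (0.49+0.40)/2 × 1 = 0.445
  Sum = 9.9275 mcg/mL·h

AUC = 9.93 mcg/mL·h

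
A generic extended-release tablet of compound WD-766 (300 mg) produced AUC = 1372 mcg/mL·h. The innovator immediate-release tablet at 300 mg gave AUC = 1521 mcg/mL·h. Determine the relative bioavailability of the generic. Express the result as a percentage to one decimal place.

F_rel = (AUC_test/D_test) / (AUC_ref/D_ref)
      = (1372/300) / (1521/300)
      = 4.57333 / 5.07 = 0.9020 = 90.20%

F_rel = 90.2%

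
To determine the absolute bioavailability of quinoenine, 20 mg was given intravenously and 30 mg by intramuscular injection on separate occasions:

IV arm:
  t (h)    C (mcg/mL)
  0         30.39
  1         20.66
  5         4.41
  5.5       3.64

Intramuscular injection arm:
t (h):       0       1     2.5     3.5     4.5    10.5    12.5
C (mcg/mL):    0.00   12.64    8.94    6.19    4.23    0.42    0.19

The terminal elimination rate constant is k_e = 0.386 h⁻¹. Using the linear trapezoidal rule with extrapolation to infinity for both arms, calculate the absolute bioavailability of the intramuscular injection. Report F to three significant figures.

F = 0.385

Trapezoidal AUC_0→5.5 (IV):
  [0→1]: (30.39+20.66)/2 × 1 = 25.525
  [1→5]: (20.66+4.41)/2 × 4 = 50.14
  [5→5.5]: (4.41+3.64)/2 × 0.5 = 2.0125
  Sum = 77.6775 mcg/mL·h
IV tail: 3.64/0.386 = 9.430; AUC_iv,0→∞ = 77.6775 + 9.430 = 87.1075 mcg/mL·h
Trapezoidal AUC_0→12.5 (intramuscular injection):
  [0→1]: (0.00+12.64)/2 × 1 = 6.32
  [1→2.5]: (12.64+8.94)/2 × 1.5 = 16.185
  [2.5→3.5]: (8.94+6.19)/2 × 1 = 7.565
  [3.5→4.5]: (6.19+4.23)/2 × 1 = 5.21
  [4.5→10.5]: (4.23+0.42)/2 × 6 = 13.95
  [10.5→12.5]: (0.42+0.19)/2 × 2 = 0.61
  Sum = 49.84 mcg/mL·h
intramuscular injection tail: 0.19/0.386 = 0.492; AUC_ev,0→∞ = 49.84 + 0.492 = 50.332 mcg/mL·h
F = (AUC_ev/D_ev)/(AUC_iv/D_iv) = (50.332/30)/(87.1075/20) = 1.67773/4.355375 = 0.3852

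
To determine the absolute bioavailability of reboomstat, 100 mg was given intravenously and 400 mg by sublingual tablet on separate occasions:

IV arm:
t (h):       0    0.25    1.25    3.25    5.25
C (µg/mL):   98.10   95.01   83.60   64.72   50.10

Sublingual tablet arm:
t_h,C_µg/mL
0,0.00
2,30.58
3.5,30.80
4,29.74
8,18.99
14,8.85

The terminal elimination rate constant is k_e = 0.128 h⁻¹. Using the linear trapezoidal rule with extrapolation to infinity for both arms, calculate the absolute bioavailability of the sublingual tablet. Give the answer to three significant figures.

F = 0.111

Trapezoidal AUC_0→5.25 (IV):
  [0→0.25]: (98.10+95.01)/2 × 0.25 = 24.13875
  [0.25→1.25]: (95.01+83.60)/2 × 1 = 89.305
  [1.25→3.25]: (83.60+64.72)/2 × 2 = 148.32
  [3.25→5.25]: (64.72+50.10)/2 × 2 = 114.82
  Sum = 376.58375 µg/mL·h
IV tail: 50.10/0.128 = 391.406; AUC_iv,0→∞ = 376.58375 + 391.406 = 767.98975 µg/mL·h
Trapezoidal AUC_0→14 (sublingual tablet):
  [0→2]: (0.00+30.58)/2 × 2 = 30.58
  [2→3.5]: (30.58+30.80)/2 × 1.5 = 46.035
  [3.5→4]: (30.80+29.74)/2 × 0.5 = 15.135
  [4→8]: (29.74+18.99)/2 × 4 = 97.46
  [8→14]: (18.99+8.85)/2 × 6 = 83.52
  Sum = 272.73 µg/mL·h
sublingual tablet tail: 8.85/0.128 = 69.141; AUC_ev,0→∞ = 272.73 + 69.141 = 341.871 µg/mL·h
F = (AUC_ev/D_ev)/(AUC_iv/D_iv) = (341.871/400)/(767.98975/100) = 0.8546775/7.6798975 = 0.1113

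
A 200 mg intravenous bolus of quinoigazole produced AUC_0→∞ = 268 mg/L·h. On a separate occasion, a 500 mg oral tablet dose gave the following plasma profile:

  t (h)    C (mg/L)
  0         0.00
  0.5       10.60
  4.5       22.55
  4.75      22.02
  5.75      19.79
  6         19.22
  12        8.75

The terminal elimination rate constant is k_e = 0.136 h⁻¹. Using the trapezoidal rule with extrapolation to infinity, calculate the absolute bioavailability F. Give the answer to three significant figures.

Trapezoidal AUC_0→12 (oral tablet):
  [0→0.5]: (0.00+10.60)/2 × 0.5 = 2.65
  [0.5→4.5]: (10.60+22.55)/2 × 4 = 66.3
  [4.5→4.75]: (22.55+22.02)/2 × 0.25 = 5.57125
  [4.75→5.75]: (22.02+19.79)/2 × 1 = 20.905
  [5.75→6]: (19.79+19.22)/2 × 0.25 = 4.87625
  [6→12]: (19.22+8.75)/2 × 6 = 83.91
  Sum = 184.2125 mg/L·h
Tail: C_last/k_e = 8.75/0.136 = 64.338
AUC_0→∞ (oral tablet) = 184.2125 + 64.338 = 248.5505 mg/L·h
F = (AUC_ev/D_ev)/(AUC_iv/D_iv) = (248.5505/500)/(268/200) = 0.497101/1.34 = 0.3710

F = 0.371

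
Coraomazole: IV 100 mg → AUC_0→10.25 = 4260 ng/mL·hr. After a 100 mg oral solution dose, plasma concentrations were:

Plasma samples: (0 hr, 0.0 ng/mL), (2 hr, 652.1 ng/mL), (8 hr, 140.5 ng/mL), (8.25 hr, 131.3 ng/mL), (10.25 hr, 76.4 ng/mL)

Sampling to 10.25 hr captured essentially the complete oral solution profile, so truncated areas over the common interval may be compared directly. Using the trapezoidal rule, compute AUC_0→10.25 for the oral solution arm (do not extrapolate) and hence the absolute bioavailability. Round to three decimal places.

Trapezoidal AUC_0→10.25 (oral solution):
  [0→2]: (0.0+652.1)/2 × 2 = 652.1
  [2→8]: (652.1+140.5)/2 × 6 = 2377.8
  [8→8.25]: (140.5+131.3)/2 × 0.25 = 33.975
  [8.25→10.25]: (131.3+76.4)/2 × 2 = 207.7
  Sum = 3271.575 ng/mL·hr
F = (AUC_ev/D_ev)/(AUC_iv/D_iv) = (3271.575/100)/(4260/100) = 32.71575/42.6 = 0.7680

F = 0.768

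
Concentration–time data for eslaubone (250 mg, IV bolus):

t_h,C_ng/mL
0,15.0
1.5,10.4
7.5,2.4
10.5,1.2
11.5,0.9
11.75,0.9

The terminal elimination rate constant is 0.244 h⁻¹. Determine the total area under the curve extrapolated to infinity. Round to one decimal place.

Trapezoidal AUC_0→11.75:
  [0→1.5]: (15.0+10.4)/2 × 1.5 = 19.05
  [1.5→7.5]: (10.4+2.4)/2 × 6 = 38.4
  [7.5→10.5]: (2.4+1.2)/2 × 3 = 5.4
  [10.5→11.5]: (1.2+0.9)/2 × 1 = 1.05
  [11.5→11.75]: (0.9+0.9)/2 × 0.25 = 0.225
  Sum = 64.125 ng/mL·h
Extrapolated tail: C_last / k_e = 0.9 / 0.244 = 3.689
AUC_0→∞ = 64.125 + 3.689 = 67.814 ng/mL·h

AUC = 67.8 ng/mL·h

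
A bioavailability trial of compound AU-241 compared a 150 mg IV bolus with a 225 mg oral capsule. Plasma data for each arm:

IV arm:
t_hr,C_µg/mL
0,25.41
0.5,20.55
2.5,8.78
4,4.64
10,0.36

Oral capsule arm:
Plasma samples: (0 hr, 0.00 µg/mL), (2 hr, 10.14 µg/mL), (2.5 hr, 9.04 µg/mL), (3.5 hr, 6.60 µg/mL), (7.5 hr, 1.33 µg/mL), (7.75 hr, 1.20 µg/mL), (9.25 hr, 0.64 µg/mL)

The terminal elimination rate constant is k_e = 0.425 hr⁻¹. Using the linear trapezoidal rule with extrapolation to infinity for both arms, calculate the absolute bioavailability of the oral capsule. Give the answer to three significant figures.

Trapezoidal AUC_0→10 (IV):
  [0→0.5]: (25.41+20.55)/2 × 0.5 = 11.49
  [0.5→2.5]: (20.55+8.78)/2 × 2 = 29.33
  [2.5→4]: (8.78+4.64)/2 × 1.5 = 10.065
  [4→10]: (4.64+0.36)/2 × 6 = 15.0
  Sum = 65.885 µg/mL·hr
IV tail: 0.36/0.425 = 0.847; AUC_iv,0→∞ = 65.885 + 0.847 = 66.732 µg/mL·hr
Trapezoidal AUC_0→9.25 (oral capsule):
  [0→2]: (0.00+10.14)/2 × 2 = 10.14
  [2→2.5]: (10.14+9.04)/2 × 0.5 = 4.795
  [2.5→3.5]: (9.04+6.60)/2 × 1 = 7.82
  [3.5→7.5]: (6.60+1.33)/2 × 4 = 15.86
  [7.5→7.75]: (1.33+1.20)/2 × 0.25 = 0.31625
  [7.75→9.25]: (1.20+0.64)/2 × 1.5 = 1.38
  Sum = 40.31125 µg/mL·hr
oral capsule tail: 0.64/0.425 = 1.506; AUC_ev,0→∞ = 40.31125 + 1.506 = 41.81725 µg/mL·hr
F = (AUC_ev/D_ev)/(AUC_iv/D_iv) = (41.81725/225)/(66.732/150) = 0.185854/0.44488 = 0.4178

F = 0.418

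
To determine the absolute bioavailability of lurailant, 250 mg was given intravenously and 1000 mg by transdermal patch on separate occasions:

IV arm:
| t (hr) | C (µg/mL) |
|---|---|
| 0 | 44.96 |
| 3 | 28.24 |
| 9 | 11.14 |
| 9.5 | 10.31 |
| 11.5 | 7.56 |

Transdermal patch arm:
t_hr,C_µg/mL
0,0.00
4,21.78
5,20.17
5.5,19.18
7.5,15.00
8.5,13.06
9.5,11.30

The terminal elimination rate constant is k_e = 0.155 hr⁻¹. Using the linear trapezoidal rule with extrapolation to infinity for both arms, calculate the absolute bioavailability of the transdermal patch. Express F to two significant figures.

Trapezoidal AUC_0→11.5 (IV):
  [0→3]: (44.96+28.24)/2 × 3 = 109.8
  [3→9]: (28.24+11.14)/2 × 6 = 118.14
  [9→9.5]: (11.14+10.31)/2 × 0.5 = 5.3625
  [9.5→11.5]: (10.31+7.56)/2 × 2 = 17.87
  Sum = 251.1725 µg/mL·hr
IV tail: 7.56/0.155 = 48.774; AUC_iv,0→∞ = 251.1725 + 48.774 = 299.9465 µg/mL·hr
Trapezoidal AUC_0→9.5 (transdermal patch):
  [0→4]: (0.00+21.78)/2 × 4 = 43.56
  [4→5]: (21.78+20.17)/2 × 1 = 20.975
  [5→5.5]: (20.17+19.18)/2 × 0.5 = 9.8375
  [5.5→7.5]: (19.18+15.00)/2 × 2 = 34.18
  [7.5→8.5]: (15.00+13.06)/2 × 1 = 14.03
  [8.5→9.5]: (13.06+11.30)/2 × 1 = 12.18
  Sum = 134.7625 µg/mL·hr
transdermal patch tail: 11.30/0.155 = 72.903; AUC_ev,0→∞ = 134.7625 + 72.903 = 207.6655 µg/mL·hr
F = (AUC_ev/D_ev)/(AUC_iv/D_iv) = (207.6655/1000)/(299.9465/250) = 0.2076655/1.199786 = 0.1731

F = 0.17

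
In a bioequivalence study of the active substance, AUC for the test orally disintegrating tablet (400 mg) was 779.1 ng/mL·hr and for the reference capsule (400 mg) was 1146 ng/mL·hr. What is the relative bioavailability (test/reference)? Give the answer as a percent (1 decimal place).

F_rel = (AUC_test/D_test) / (AUC_ref/D_ref)
      = (779.1/400) / (1146/400)
      = 1.94775 / 2.865 = 0.6798 = 67.98%

F_rel = 68.0%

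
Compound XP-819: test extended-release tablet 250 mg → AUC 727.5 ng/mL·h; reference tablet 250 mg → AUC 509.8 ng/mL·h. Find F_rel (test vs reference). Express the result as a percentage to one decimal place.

F_rel = (AUC_test/D_test) / (AUC_ref/D_ref)
      = (727.5/250) / (509.8/250)
      = 2.91 / 2.0392 = 1.4270 = 142.70%

F_rel = 142.7%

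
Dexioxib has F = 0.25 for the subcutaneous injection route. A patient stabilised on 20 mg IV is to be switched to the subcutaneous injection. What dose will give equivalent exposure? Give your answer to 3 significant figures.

For equal systemic exposure: F × D_ev = D_iv
D_ev = D_iv / F = 20 / 0.25 = 80 mg

D_subcutaneous = 80.0 mg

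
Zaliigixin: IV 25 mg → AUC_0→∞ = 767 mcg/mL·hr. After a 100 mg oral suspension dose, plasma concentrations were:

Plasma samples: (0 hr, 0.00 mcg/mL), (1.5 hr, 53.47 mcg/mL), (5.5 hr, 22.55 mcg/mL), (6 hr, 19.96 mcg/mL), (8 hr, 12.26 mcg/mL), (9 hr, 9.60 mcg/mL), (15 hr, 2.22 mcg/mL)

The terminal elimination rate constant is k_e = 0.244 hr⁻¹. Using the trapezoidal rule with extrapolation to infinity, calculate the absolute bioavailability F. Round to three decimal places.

F = 0.095

Trapezoidal AUC_0→15 (oral suspension):
  [0→1.5]: (0.00+53.47)/2 × 1.5 = 40.1025
  [1.5→5.5]: (53.47+22.55)/2 × 4 = 152.04
  [5.5→6]: (22.55+19.96)/2 × 0.5 = 10.6275
  [6→8]: (19.96+12.26)/2 × 2 = 32.22
  [8→9]: (12.26+9.60)/2 × 1 = 10.93
  [9→15]: (9.60+2.22)/2 × 6 = 35.46
  Sum = 281.38 mcg/mL·hr
Tail: C_last/k_e = 2.22/0.244 = 9.098
AUC_0→∞ (oral suspension) = 281.38 + 9.098 = 290.478 mcg/mL·hr
F = (AUC_ev/D_ev)/(AUC_iv/D_iv) = (290.478/100)/(767/25) = 2.90478/30.68 = 0.0947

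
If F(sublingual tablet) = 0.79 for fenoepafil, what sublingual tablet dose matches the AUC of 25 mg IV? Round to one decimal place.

D_sublingual = 31.6 mg

For equal systemic exposure: F × D_ev = D_iv
D_ev = D_iv / F = 25 / 0.79 = 31.6456 mg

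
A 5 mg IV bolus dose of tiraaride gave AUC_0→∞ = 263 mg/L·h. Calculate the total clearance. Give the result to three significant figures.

CL = Dose_iv / AUC_0→∞
   = 5 / 263 = 0.0190114 L/h

CL = 0.0190 L/h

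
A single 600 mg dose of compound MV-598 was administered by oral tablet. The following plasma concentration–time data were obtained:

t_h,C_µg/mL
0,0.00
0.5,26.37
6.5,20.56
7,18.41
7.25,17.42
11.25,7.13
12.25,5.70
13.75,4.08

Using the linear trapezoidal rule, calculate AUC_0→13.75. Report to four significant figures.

Trapezoidal AUC_0→13.75:
  [0→0.5]: (0.00+26.37)/2 × 0.5 = 6.5925
  [0.5→6.5]: (26.37+20.56)/2 × 6 = 140.79
  [6.5→7]: (20.56+18.41)/2 × 0.5 = 9.7425
  [7→7.25]: (18.41+17.42)/2 × 0.25 = 4.47875
  [7.25→11.25]: (17.42+7.13)/2 × 4 = 49.1
  [11.25→12.25]: (7.13+5.70)/2 × 1 = 6.415
  [12.25→13.75]: (5.70+4.08)/2 × 1.5 = 7.335
  Sum = 224.45375 µg/mL·h

AUC = 224.5 µg/mL·h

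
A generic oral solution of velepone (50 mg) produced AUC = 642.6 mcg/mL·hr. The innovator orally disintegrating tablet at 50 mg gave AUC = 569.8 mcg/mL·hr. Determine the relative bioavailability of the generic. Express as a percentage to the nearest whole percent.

F_rel = 113%

F_rel = (AUC_test/D_test) / (AUC_ref/D_ref)
      = (642.6/50) / (569.8/50)
      = 12.852 / 11.396 = 1.1278 = 112.78%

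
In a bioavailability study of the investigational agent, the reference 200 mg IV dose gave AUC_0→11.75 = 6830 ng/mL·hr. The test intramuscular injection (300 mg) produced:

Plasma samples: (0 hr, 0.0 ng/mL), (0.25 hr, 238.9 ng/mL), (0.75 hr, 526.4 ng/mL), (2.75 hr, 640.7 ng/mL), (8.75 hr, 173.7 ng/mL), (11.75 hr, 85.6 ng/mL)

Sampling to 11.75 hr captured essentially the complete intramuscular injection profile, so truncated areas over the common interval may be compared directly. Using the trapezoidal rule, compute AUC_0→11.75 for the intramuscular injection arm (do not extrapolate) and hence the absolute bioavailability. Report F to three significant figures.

F = 0.412

Trapezoidal AUC_0→11.75 (intramuscular injection):
  [0→0.25]: (0.0+238.9)/2 × 0.25 = 29.8625
  [0.25→0.75]: (238.9+526.4)/2 × 0.5 = 191.325
  [0.75→2.75]: (526.4+640.7)/2 × 2 = 1167.1
  [2.75→8.75]: (640.7+173.7)/2 × 6 = 2443.2
  [8.75→11.75]: (173.7+85.6)/2 × 3 = 388.95
  Sum = 4220.4375 ng/mL·hr
F = (AUC_ev/D_ev)/(AUC_iv/D_iv) = (4220.4375/300)/(6830/200) = 14.068125/34.15 = 0.4120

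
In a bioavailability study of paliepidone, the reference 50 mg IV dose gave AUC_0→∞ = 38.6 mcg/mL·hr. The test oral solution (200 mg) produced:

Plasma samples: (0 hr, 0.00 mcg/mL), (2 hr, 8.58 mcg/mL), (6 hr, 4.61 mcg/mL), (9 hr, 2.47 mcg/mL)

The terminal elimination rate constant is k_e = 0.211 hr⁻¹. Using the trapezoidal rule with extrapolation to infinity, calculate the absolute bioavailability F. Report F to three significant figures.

Trapezoidal AUC_0→9 (oral solution):
  [0→2]: (0.00+8.58)/2 × 2 = 8.58
  [2→6]: (8.58+4.61)/2 × 4 = 26.38
  [6→9]: (4.61+2.47)/2 × 3 = 10.62
  Sum = 45.58 mcg/mL·hr
Tail: C_last/k_e = 2.47/0.211 = 11.706
AUC_0→∞ (oral solution) = 45.58 + 11.706 = 57.286 mcg/mL·hr
F = (AUC_ev/D_ev)/(AUC_iv/D_iv) = (57.286/200)/(38.6/50) = 0.28643/0.772 = 0.3710

F = 0.371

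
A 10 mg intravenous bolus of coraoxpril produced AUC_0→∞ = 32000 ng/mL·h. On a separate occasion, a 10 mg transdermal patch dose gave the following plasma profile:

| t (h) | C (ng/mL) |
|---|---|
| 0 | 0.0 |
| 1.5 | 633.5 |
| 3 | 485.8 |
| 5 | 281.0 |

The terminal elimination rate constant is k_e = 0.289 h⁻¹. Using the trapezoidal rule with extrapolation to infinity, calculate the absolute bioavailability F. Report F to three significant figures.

F = 0.0954

Trapezoidal AUC_0→5 (transdermal patch):
  [0→1.5]: (0.0+633.5)/2 × 1.5 = 475.125
  [1.5→3]: (633.5+485.8)/2 × 1.5 = 839.475
  [3→5]: (485.8+281.0)/2 × 2 = 766.8
  Sum = 2081.4 ng/mL·h
Tail: C_last/k_e = 281.0/0.289 = 972.318
AUC_0→∞ (transdermal patch) = 2081.4 + 972.318 = 3053.718 ng/mL·h
F = (AUC_ev/D_ev)/(AUC_iv/D_iv) = (3053.718/10)/(32000/10) = 305.3718/3200 = 0.0954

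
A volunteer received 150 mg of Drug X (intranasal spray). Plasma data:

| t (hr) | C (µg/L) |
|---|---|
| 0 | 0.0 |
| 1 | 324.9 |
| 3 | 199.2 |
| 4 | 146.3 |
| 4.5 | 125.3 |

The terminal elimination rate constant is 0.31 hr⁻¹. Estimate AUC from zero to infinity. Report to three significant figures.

Trapezoidal AUC_0→4.5:
  [0→1]: (0.0+324.9)/2 × 1 = 162.45
  [1→3]: (324.9+199.2)/2 × 2 = 524.1
  [3→4]: (199.2+146.3)/2 × 1 = 172.75
  [4→4.5]: (146.3+125.3)/2 × 0.5 = 67.9
  Sum = 927.2 µg/L·hr
Extrapolated tail: C_last / k_e = 125.3 / 0.31 = 404.194
AUC_0→∞ = 927.2 + 404.194 = 1331.394 µg/L·hr

AUC = 1330 µg/L·hr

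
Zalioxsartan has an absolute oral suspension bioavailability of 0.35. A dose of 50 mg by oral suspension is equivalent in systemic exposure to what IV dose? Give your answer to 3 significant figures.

D_iv = 17.5 mg

Systemic exposure from an extravascular dose = F × D_ev, so the equivalent IV dose is F × D_ev.
D_iv = F × D_ev = 0.35 × 50 = 17.5 mg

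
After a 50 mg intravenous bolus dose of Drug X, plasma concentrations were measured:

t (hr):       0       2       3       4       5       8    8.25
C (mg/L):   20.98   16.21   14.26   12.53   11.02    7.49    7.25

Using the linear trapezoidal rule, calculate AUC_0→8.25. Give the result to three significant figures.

AUC = 107 mg/L·hr

Trapezoidal AUC_0→8.25:
  [0→2]: (20.98+16.21)/2 × 2 = 37.19
  [2→3]: (16.21+14.26)/2 × 1 = 15.235
  [3→4]: (14.26+12.53)/2 × 1 = 13.395
  [4→5]: (12.53+11.02)/2 × 1 = 11.775
  [5→8]: (11.02+7.49)/2 × 3 = 27.765
  [8→8.25]: (7.49+7.25)/2 × 0.25 = 1.8425
  Sum = 107.2025 mg/L·hr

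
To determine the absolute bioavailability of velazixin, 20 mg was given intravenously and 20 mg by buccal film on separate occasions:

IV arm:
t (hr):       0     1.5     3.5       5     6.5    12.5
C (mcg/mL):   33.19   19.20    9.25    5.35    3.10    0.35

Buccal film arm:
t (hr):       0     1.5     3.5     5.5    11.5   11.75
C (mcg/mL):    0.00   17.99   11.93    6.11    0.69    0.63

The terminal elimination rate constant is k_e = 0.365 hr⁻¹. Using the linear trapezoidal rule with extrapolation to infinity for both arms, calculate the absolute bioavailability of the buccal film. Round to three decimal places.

Trapezoidal AUC_0→12.5 (IV):
  [0→1.5]: (33.19+19.20)/2 × 1.5 = 39.2925
  [1.5→3.5]: (19.20+9.25)/2 × 2 = 28.45
  [3.5→5]: (9.25+5.35)/2 × 1.5 = 10.95
  [5→6.5]: (5.35+3.10)/2 × 1.5 = 6.3375
  [6.5→12.5]: (3.10+0.35)/2 × 6 = 10.35
  Sum = 95.38 mcg/mL·hr
IV tail: 0.35/0.365 = 0.959; AUC_iv,0→∞ = 95.38 + 0.959 = 96.339 mcg/mL·hr
Trapezoidal AUC_0→11.75 (buccal film):
  [0→1.5]: (0.00+17.99)/2 × 1.5 = 13.4925
  [1.5→3.5]: (17.99+11.93)/2 × 2 = 29.92
  [3.5→5.5]: (11.93+6.11)/2 × 2 = 18.04
  [5.5→11.5]: (6.11+0.69)/2 × 6 = 20.4
  [11.5→11.75]: (0.69+0.63)/2 × 0.25 = 0.165
  Sum = 82.0175 mcg/mL·hr
buccal film tail: 0.63/0.365 = 1.726; AUC_ev,0→∞ = 82.0175 + 1.726 = 83.7435 mcg/mL·hr
F = (AUC_ev/D_ev)/(AUC_iv/D_iv) = (83.7435/20)/(96.339/20) = 4.187175/4.81695 = 0.8693

F = 0.869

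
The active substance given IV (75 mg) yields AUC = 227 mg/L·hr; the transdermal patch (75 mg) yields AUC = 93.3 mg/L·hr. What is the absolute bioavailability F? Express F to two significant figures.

F = (AUC_ev / D_ev) / (AUC_iv / D_iv)
  = (93.3/75) / (227/75)
  = 1.244 / 3.02667 = 0.4110

F = 0.41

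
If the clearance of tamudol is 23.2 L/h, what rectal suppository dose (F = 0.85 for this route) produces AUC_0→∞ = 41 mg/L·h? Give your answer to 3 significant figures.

Dose = CL × AUC_0→∞ / F
     = 23.2 × 41 / 0.85 = 1119.06 mg

Dose = 1120 mg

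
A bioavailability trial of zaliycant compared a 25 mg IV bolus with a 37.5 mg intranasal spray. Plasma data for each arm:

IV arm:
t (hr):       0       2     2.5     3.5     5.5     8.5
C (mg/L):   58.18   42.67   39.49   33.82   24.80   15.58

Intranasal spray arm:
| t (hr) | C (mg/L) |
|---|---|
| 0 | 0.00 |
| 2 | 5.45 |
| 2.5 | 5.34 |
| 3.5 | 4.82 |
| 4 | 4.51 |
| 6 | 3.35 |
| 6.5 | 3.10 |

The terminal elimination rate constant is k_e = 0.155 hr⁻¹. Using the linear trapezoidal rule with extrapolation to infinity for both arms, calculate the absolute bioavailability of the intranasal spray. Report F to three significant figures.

Trapezoidal AUC_0→8.5 (IV):
  [0→2]: (58.18+42.67)/2 × 2 = 100.85
  [2→2.5]: (42.67+39.49)/2 × 0.5 = 20.54
  [2.5→3.5]: (39.49+33.82)/2 × 1 = 36.655
  [3.5→5.5]: (33.82+24.80)/2 × 2 = 58.62
  [5.5→8.5]: (24.80+15.58)/2 × 3 = 60.57
  Sum = 277.235 mg/L·hr
IV tail: 15.58/0.155 = 100.516; AUC_iv,0→∞ = 277.235 + 100.516 = 377.751 mg/L·hr
Trapezoidal AUC_0→6.5 (intranasal spray):
  [0→2]: (0.00+5.45)/2 × 2 = 5.45
  [2→2.5]: (5.45+5.34)/2 × 0.5 = 2.6975
  [2.5→3.5]: (5.34+4.82)/2 × 1 = 5.08
  [3.5→4]: (4.82+4.51)/2 × 0.5 = 2.3325
  [4→6]: (4.51+3.35)/2 × 2 = 7.86
  [6→6.5]: (3.35+3.10)/2 × 0.5 = 1.6125
  Sum = 25.0325 mg/L·hr
intranasal spray tail: 3.10/0.155 = 20.000; AUC_ev,0→∞ = 25.0325 + 20.000 = 45.0325 mg/L·hr
F = (AUC_ev/D_ev)/(AUC_iv/D_iv) = (45.0325/37.5)/(377.751/25) = 1.20087/15.11004 = 0.0795

F = 0.0795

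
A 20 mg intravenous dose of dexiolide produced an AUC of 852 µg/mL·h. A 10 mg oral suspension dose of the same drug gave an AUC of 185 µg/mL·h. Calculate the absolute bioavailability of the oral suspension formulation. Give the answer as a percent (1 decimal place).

F = (AUC_ev / D_ev) / (AUC_iv / D_iv)
  = (185/10) / (852/20)
  = 18.5 / 42.6 = 0.4343
  = 43.43%

F = 43.4%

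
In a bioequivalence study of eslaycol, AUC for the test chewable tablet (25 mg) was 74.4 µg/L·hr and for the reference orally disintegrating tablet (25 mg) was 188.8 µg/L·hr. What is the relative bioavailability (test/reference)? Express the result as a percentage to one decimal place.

F_rel = (AUC_test/D_test) / (AUC_ref/D_ref)
      = (74.4/25) / (188.8/25)
      = 2.976 / 7.552 = 0.3941 = 39.41%

F_rel = 39.4%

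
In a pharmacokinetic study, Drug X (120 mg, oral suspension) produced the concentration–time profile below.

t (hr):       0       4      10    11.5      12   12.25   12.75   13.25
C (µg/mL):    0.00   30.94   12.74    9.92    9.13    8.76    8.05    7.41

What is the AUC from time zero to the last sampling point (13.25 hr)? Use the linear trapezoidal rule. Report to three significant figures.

AUC = 225 µg/mL·hr

Trapezoidal AUC_0→13.25:
  [0→4]: (0.00+30.94)/2 × 4 = 61.88
  [4→10]: (30.94+12.74)/2 × 6 = 131.04
  [10→11.5]: (12.74+9.92)/2 × 1.5 = 16.995
  [11.5→12]: (9.92+9.13)/2 × 0.5 = 4.7625
  [12→12.25]: (9.13+8.76)/2 × 0.25 = 2.23625
  [12.25→12.75]: (8.76+8.05)/2 × 0.5 = 4.2025
  [12.75→13.25]: (8.05+7.41)/2 × 0.5 = 3.865
  Sum = 224.98125 µg/mL·hr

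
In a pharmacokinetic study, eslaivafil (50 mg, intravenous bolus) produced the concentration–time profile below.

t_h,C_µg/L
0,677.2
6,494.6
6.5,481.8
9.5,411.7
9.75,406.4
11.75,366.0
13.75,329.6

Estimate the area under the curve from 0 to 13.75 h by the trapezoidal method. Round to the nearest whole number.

AUC = 6670 µg/L·h

Trapezoidal AUC_0→13.75:
  [0→6]: (677.2+494.6)/2 × 6 = 3515.4
  [6→6.5]: (494.6+481.8)/2 × 0.5 = 244.1
  [6.5→9.5]: (481.8+411.7)/2 × 3 = 1340.25
  [9.5→9.75]: (411.7+406.4)/2 × 0.25 = 102.2625
  [9.75→11.75]: (406.4+366.0)/2 × 2 = 772.4
  [11.75→13.75]: (366.0+329.6)/2 × 2 = 695.6
  Sum = 6670.0125 µg/L·h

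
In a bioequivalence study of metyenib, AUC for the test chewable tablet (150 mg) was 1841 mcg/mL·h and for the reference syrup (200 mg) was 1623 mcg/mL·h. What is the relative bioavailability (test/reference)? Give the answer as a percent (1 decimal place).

F_rel = 151.2%

F_rel = (AUC_test/D_test) / (AUC_ref/D_ref)
      = (1841/150) / (1623/200)
      = 12.2733 / 8.115 = 1.5124 = 151.24%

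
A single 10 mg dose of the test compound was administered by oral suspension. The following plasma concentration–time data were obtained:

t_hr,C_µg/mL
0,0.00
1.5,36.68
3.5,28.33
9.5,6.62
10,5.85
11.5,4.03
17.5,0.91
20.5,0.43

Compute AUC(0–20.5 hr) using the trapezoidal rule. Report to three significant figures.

Trapezoidal AUC_0→20.5:
  [0→1.5]: (0.00+36.68)/2 × 1.5 = 27.51
  [1.5→3.5]: (36.68+28.33)/2 × 2 = 65.01
  [3.5→9.5]: (28.33+6.62)/2 × 6 = 104.85
  [9.5→10]: (6.62+5.85)/2 × 0.5 = 3.1175
  [10→11.5]: (5.85+4.03)/2 × 1.5 = 7.41
  [11.5→17.5]: (4.03+0.91)/2 × 6 = 14.82
  [17.5→20.5]: (0.91+0.43)/2 × 3 = 2.01
  Sum = 224.7275 µg/mL·hr

AUC = 225 µg/mL·hr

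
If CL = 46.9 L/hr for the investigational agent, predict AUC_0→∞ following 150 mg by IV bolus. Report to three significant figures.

AUC = 3.20 mg/L·hr

AUC_0→∞ = Dose_iv / CL
        = 150 / 46.9 = 3.19829 mg/L·hr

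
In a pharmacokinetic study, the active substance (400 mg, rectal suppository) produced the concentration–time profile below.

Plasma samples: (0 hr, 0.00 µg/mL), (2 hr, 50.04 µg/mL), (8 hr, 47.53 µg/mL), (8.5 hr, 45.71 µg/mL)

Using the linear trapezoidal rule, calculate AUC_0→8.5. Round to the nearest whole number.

Trapezoidal AUC_0→8.5:
  [0→2]: (0.00+50.04)/2 × 2 = 50.04
  [2→8]: (50.04+47.53)/2 × 6 = 292.71
  [8→8.5]: (47.53+45.71)/2 × 0.5 = 23.31
  Sum = 366.06 µg/mL·hr

AUC = 366 µg/mL·hr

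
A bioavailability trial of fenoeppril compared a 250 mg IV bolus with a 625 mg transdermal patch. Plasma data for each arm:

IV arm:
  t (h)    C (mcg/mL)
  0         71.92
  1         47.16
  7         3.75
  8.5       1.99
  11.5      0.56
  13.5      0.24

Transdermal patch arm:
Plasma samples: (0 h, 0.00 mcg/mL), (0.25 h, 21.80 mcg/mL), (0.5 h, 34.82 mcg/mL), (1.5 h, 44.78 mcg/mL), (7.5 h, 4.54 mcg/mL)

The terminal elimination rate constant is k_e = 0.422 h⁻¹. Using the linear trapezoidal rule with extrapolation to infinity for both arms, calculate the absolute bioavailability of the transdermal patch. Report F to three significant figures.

F = 0.376

Trapezoidal AUC_0→13.5 (IV):
  [0→1]: (71.92+47.16)/2 × 1 = 59.54
  [1→7]: (47.16+3.75)/2 × 6 = 152.73
  [7→8.5]: (3.75+1.99)/2 × 1.5 = 4.305
  [8.5→11.5]: (1.99+0.56)/2 × 3 = 3.825
  [11.5→13.5]: (0.56+0.24)/2 × 2 = 0.8
  Sum = 221.2 mcg/mL·h
IV tail: 0.24/0.422 = 0.569; AUC_iv,0→∞ = 221.2 + 0.569 = 221.769 mcg/mL·h
Trapezoidal AUC_0→7.5 (transdermal patch):
  [0→0.25]: (0.00+21.80)/2 × 0.25 = 2.725
  [0.25→0.5]: (21.80+34.82)/2 × 0.25 = 7.0775
  [0.5→1.5]: (34.82+44.78)/2 × 1 = 39.8
  [1.5→7.5]: (44.78+4.54)/2 × 6 = 147.96
  Sum = 197.5625 mcg/mL·h
transdermal patch tail: 4.54/0.422 = 10.758; AUC_ev,0→∞ = 197.5625 + 10.758 = 208.3205 mcg/mL·h
F = (AUC_ev/D_ev)/(AUC_iv/D_iv) = (208.3205/625)/(221.769/250) = 0.3333128/0.887076 = 0.3757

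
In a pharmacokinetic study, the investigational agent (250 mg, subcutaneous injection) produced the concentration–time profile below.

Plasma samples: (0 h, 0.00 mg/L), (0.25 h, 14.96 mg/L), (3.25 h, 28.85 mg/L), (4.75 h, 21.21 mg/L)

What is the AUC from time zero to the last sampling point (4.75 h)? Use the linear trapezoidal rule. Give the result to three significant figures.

Trapezoidal AUC_0→4.75:
  [0→0.25]: (0.00+14.96)/2 × 0.25 = 1.87
  [0.25→3.25]: (14.96+28.85)/2 × 3 = 65.715
  [3.25→4.75]: (28.85+21.21)/2 × 1.5 = 37.545
  Sum = 105.13 mg/L·h

AUC = 105 mg/L·h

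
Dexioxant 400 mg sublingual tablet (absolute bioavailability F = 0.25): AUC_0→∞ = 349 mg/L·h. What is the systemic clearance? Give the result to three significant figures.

CL = F × Dose / AUC_0→∞
   = 0.25 × 400 / 349 = 0.286533 L/h

CL = 0.287 L/h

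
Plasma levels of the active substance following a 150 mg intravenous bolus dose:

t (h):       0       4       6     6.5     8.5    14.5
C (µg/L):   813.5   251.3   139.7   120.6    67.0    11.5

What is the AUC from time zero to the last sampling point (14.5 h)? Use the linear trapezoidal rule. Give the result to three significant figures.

Trapezoidal AUC_0→14.5:
  [0→4]: (813.5+251.3)/2 × 4 = 2129.6
  [4→6]: (251.3+139.7)/2 × 2 = 391.0
  [6→6.5]: (139.7+120.6)/2 × 0.5 = 65.075
  [6.5→8.5]: (120.6+67.0)/2 × 2 = 187.6
  [8.5→14.5]: (67.0+11.5)/2 × 6 = 235.5
  Sum = 3008.775 µg/L·h

AUC = 3010 µg/L·h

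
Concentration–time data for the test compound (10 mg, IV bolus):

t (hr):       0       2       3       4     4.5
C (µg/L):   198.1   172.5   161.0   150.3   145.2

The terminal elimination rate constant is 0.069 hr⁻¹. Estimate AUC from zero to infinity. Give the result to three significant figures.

AUC = 2870 µg/L·hr

Trapezoidal AUC_0→4.5:
  [0→2]: (198.1+172.5)/2 × 2 = 370.6
  [2→3]: (172.5+161.0)/2 × 1 = 166.75
  [3→4]: (161.0+150.3)/2 × 1 = 155.65
  [4→4.5]: (150.3+145.2)/2 × 0.5 = 73.875
  Sum = 766.875 µg/L·hr
Extrapolated tail: C_last / k_e = 145.2 / 0.069 = 2104.348
AUC_0→∞ = 766.875 + 2104.348 = 2871.223 µg/L·hr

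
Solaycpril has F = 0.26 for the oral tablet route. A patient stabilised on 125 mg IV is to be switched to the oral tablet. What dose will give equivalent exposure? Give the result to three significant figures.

D_oral = 481 mg

For equal systemic exposure: F × D_ev = D_iv
D_ev = D_iv / F = 125 / 0.26 = 480.769 mg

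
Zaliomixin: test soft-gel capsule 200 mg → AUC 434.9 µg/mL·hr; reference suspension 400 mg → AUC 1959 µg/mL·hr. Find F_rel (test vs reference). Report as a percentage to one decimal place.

F_rel = (AUC_test/D_test) / (AUC_ref/D_ref)
      = (434.9/200) / (1959/400)
      = 2.1745 / 4.8975 = 0.4440 = 44.40%

F_rel = 44.4%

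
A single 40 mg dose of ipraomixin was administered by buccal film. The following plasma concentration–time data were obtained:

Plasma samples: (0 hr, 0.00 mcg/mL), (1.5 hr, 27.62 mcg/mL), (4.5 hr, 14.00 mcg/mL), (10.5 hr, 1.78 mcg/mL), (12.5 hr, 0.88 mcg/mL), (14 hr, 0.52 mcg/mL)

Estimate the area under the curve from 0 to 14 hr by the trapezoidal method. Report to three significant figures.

Trapezoidal AUC_0→14:
  [0→1.5]: (0.00+27.62)/2 × 1.5 = 20.715
  [1.5→4.5]: (27.62+14.00)/2 × 3 = 62.43
  [4.5→10.5]: (14.00+1.78)/2 × 6 = 47.34
  [10.5→12.5]: (1.78+0.88)/2 × 2 = 2.66
  [12.5→14]: (0.88+0.52)/2 × 1.5 = 1.05
  Sum = 134.195 mcg/mL·hr

AUC = 134 mcg/mL·hr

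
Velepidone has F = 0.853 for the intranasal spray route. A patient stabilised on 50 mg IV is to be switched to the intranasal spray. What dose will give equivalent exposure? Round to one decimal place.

For equal systemic exposure: F × D_ev = D_iv
D_ev = D_iv / F = 50 / 0.853 = 58.6166 mg

D_intranasal = 58.6 mg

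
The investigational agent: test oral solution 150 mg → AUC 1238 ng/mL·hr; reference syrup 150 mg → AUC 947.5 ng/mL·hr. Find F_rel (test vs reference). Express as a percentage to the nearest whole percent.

F_rel = 131%

F_rel = (AUC_test/D_test) / (AUC_ref/D_ref)
      = (1238/150) / (947.5/150)
      = 8.25333 / 6.31667 = 1.3066 = 130.66%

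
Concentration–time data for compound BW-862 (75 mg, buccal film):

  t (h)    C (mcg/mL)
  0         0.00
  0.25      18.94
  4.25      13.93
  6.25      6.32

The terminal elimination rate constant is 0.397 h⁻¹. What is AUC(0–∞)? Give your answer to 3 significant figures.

AUC = 104 mcg/mL·h

Trapezoidal AUC_0→6.25:
  [0→0.25]: (0.00+18.94)/2 × 0.25 = 2.3675
  [0.25→4.25]: (18.94+13.93)/2 × 4 = 65.74
  [4.25→6.25]: (13.93+6.32)/2 × 2 = 20.25
  Sum = 88.3575 mcg/mL·h
Extrapolated tail: C_last / k_e = 6.32 / 0.397 = 15.919
AUC_0→∞ = 88.3575 + 15.919 = 104.2765 mcg/mL·h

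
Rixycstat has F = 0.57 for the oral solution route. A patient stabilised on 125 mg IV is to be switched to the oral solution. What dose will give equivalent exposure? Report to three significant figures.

For equal systemic exposure: F × D_ev = D_iv
D_ev = D_iv / F = 125 / 0.57 = 219.298 mg

D_oral = 219 mg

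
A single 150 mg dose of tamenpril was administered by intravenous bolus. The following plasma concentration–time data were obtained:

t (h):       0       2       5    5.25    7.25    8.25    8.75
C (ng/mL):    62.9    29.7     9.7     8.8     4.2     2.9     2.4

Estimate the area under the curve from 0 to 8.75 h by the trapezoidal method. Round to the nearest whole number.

AUC = 172 ng/mL·h

Trapezoidal AUC_0→8.75:
  [0→2]: (62.9+29.7)/2 × 2 = 92.6
  [2→5]: (29.7+9.7)/2 × 3 = 59.1
  [5→5.25]: (9.7+8.8)/2 × 0.25 = 2.3125
  [5.25→7.25]: (8.8+4.2)/2 × 2 = 13.0
  [7.25→8.25]: (4.2+2.9)/2 × 1 = 3.55
  [8.25→8.75]: (2.9+2.4)/2 × 0.5 = 1.325
  Sum = 171.8875 ng/mL·h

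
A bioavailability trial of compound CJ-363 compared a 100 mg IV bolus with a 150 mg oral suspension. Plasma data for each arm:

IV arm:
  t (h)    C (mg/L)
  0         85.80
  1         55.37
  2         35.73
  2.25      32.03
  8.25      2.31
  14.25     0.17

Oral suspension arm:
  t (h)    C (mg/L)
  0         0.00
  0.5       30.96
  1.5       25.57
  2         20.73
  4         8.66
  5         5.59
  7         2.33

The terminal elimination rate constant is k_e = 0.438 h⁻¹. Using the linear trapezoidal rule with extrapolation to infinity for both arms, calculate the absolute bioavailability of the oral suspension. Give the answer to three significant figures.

F = 0.276

Trapezoidal AUC_0→14.25 (IV):
  [0→1]: (85.80+55.37)/2 × 1 = 70.585
  [1→2]: (55.37+35.73)/2 × 1 = 45.55
  [2→2.25]: (35.73+32.03)/2 × 0.25 = 8.47
  [2.25→8.25]: (32.03+2.31)/2 × 6 = 103.02
  [8.25→14.25]: (2.31+0.17)/2 × 6 = 7.44
  Sum = 235.065 mg/L·h
IV tail: 0.17/0.438 = 0.388; AUC_iv,0→∞ = 235.065 + 0.388 = 235.453 mg/L·h
Trapezoidal AUC_0→7 (oral suspension):
  [0→0.5]: (0.00+30.96)/2 × 0.5 = 7.74
  [0.5→1.5]: (30.96+25.57)/2 × 1 = 28.265
  [1.5→2]: (25.57+20.73)/2 × 0.5 = 11.575
  [2→4]: (20.73+8.66)/2 × 2 = 29.39
  [4→5]: (8.66+5.59)/2 × 1 = 7.125
  [5→7]: (5.59+2.33)/2 × 2 = 7.92
  Sum = 92.015 mg/L·h
oral suspension tail: 2.33/0.438 = 5.320; AUC_ev,0→∞ = 92.015 + 5.320 = 97.335 mg/L·h
F = (AUC_ev/D_ev)/(AUC_iv/D_iv) = (97.335/150)/(235.453/100) = 0.6489/2.35453 = 0.2756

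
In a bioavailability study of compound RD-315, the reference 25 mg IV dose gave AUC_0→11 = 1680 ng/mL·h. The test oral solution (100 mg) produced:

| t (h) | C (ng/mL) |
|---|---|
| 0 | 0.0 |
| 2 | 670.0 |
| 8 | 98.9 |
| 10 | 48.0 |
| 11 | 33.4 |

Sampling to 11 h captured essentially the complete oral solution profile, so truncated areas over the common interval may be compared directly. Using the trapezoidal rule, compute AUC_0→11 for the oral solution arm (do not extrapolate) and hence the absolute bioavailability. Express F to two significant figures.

F = 0.47

Trapezoidal AUC_0→11 (oral solution):
  [0→2]: (0.0+670.0)/2 × 2 = 670.0
  [2→8]: (670.0+98.9)/2 × 6 = 2306.7
  [8→10]: (98.9+48.0)/2 × 2 = 146.9
  [10→11]: (48.0+33.4)/2 × 1 = 40.7
  Sum = 3164.3 ng/mL·h
F = (AUC_ev/D_ev)/(AUC_iv/D_iv) = (3164.3/100)/(1680/25) = 31.643/67.2 = 0.4709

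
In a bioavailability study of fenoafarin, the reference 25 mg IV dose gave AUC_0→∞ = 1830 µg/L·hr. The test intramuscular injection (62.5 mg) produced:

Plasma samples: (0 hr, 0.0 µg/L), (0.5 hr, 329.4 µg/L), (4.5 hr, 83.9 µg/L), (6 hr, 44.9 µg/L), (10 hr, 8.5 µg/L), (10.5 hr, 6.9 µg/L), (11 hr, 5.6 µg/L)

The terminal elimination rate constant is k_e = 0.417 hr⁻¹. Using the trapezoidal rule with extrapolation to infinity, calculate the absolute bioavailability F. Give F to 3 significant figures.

Trapezoidal AUC_0→11 (intramuscular injection):
  [0→0.5]: (0.0+329.4)/2 × 0.5 = 82.35
  [0.5→4.5]: (329.4+83.9)/2 × 4 = 826.6
  [4.5→6]: (83.9+44.9)/2 × 1.5 = 96.6
  [6→10]: (44.9+8.5)/2 × 4 = 106.8
  [10→10.5]: (8.5+6.9)/2 × 0.5 = 3.85
  [10.5→11]: (6.9+5.6)/2 × 0.5 = 3.125
  Sum = 1119.325 µg/L·hr
Tail: C_last/k_e = 5.6/0.417 = 13.429
AUC_0→∞ (intramuscular injection) = 1119.325 + 13.429 = 1132.754 µg/L·hr
F = (AUC_ev/D_ev)/(AUC_iv/D_iv) = (1132.754/62.5)/(1830/25) = 18.124064/73.2 = 0.2476

F = 0.248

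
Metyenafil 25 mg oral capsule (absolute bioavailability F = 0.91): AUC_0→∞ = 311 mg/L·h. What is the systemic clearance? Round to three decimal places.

CL = F × Dose / AUC_0→∞
   = 0.91 × 25 / 311 = 0.0731511 L/h

CL = 0.073 L/h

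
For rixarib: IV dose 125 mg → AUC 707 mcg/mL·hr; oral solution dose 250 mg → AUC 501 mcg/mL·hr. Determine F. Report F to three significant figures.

F = (AUC_ev / D_ev) / (AUC_iv / D_iv)
  = (501/250) / (707/125)
  = 2.004 / 5.656 = 0.3543

F = 0.354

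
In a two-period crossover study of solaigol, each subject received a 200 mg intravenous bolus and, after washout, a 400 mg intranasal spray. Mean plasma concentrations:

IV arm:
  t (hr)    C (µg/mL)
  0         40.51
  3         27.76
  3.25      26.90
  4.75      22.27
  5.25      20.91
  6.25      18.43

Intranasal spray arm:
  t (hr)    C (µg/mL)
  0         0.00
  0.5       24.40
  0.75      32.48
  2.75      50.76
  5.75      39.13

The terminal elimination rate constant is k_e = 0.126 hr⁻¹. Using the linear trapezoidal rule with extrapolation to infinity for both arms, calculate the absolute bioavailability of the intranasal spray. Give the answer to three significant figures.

F = 0.839

Trapezoidal AUC_0→6.25 (IV):
  [0→3]: (40.51+27.76)/2 × 3 = 102.405
  [3→3.25]: (27.76+26.90)/2 × 0.25 = 6.8325
  [3.25→4.75]: (26.90+22.27)/2 × 1.5 = 36.8775
  [4.75→5.25]: (22.27+20.91)/2 × 0.5 = 10.795
  [5.25→6.25]: (20.91+18.43)/2 × 1 = 19.67
  Sum = 176.58 µg/mL·hr
IV tail: 18.43/0.126 = 146.270; AUC_iv,0→∞ = 176.58 + 146.270 = 322.85 µg/mL·hr
Trapezoidal AUC_0→5.75 (intranasal spray):
  [0→0.5]: (0.00+24.40)/2 × 0.5 = 6.1
  [0.5→0.75]: (24.40+32.48)/2 × 0.25 = 7.11
  [0.75→2.75]: (32.48+50.76)/2 × 2 = 83.24
  [2.75→5.75]: (50.76+39.13)/2 × 3 = 134.835
  Sum = 231.285 µg/mL·hr
intranasal spray tail: 39.13/0.126 = 310.556; AUC_ev,0→∞ = 231.285 + 310.556 = 541.841 µg/mL·hr
F = (AUC_ev/D_ev)/(AUC_iv/D_iv) = (541.841/400)/(322.85/200) = 1.3546025/1.61425 = 0.8392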